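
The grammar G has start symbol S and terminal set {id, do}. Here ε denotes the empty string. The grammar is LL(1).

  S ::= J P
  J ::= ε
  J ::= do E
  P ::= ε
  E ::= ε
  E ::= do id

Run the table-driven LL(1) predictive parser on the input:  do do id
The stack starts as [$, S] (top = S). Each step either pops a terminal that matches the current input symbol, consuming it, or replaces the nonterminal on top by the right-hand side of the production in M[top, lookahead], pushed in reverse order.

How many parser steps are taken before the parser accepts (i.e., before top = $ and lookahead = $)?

7

step 1: stack=$ S  input=do do id $  — expand S ::= J P
step 2: stack=$ P J  input=do do id $  — expand J ::= do E
step 3: stack=$ P E do  input=do do id $  — match do
step 4: stack=$ P E  input=do id $  — expand E ::= do id
step 5: stack=$ P id do  input=do id $  — match do
step 6: stack=$ P id  input=id $  — match id
step 7: stack=$ P  input=$  — expand P ::= ε
Accept reached after 7 steps.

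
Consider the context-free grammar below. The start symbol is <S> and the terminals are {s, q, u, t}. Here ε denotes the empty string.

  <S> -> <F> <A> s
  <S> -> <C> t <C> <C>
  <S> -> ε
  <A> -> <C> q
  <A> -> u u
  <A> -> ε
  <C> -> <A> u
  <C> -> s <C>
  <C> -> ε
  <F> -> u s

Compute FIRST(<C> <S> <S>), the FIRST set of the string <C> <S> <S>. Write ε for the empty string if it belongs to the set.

FIRST(<F>) = {u}
FIRST(<S>) = {ε, q, s, t, u}  (via <F> <A> s, <C> t <C> <C>)
FIRST(<A>) = {ε, q, s, u}  (via <C> q)
FIRST(<C>) = {ε, q, s, u}  (via <A> u)
FIRST(<C> <S> <S>): take FIRST of each symbol in turn, carrying on past any symbol whose FIRST contains ε; result {ε, q, s, t, u}.

{ε, q, s, t, u}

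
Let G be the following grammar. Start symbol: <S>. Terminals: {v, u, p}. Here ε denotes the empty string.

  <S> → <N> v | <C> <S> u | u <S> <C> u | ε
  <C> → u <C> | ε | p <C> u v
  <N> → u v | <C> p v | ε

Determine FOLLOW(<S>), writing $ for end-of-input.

{$, p, u}

FIRST(<C>): from <C>→u <C> we get {u}; from <C>→ε we get {ε}; from <C>→p <C> u v we get {p}. So FIRST(<C>) = {ε, p, u}.
FIRST(<N>): from <N>→u v we get {u}; from <N>→<C> p v we get {p, u}; from <N>→ε we get {ε}. So FIRST(<N>) = {ε, p, u}.
FIRST(<S>): from <S>→<N> v we get {p, u, v}; from <S>→<C> <S> u we get {p, u, v}; from <S>→u <S> <C> u we get {u}; from <S>→ε we get {ε}. So FIRST(<S>) = {ε, p, u, v}.
FOLLOW(<S>) includes $ since <S> is the start symbol.
FOLLOW(<S>): in <S>→<C> <S> u, <S> is followed by u with FIRST {u}; in <S>→u <S> <C> u, <S> is followed by <C> u with FIRST {p, u}. Thus FOLLOW(<S>) = {$, p, u}.
FOLLOW(<C>): in <S>→<C> <S> u, <C> is followed by <S> u with FIRST {p, u, v}; in <S>→u <S> <C> u, <C> is followed by u with FIRST {u}; in <C>→u <C>, the suffix after <C> is empty (adds nothing new); in <C>→p <C> u v, <C> is followed by u v with FIRST {u}; in <N>→<C> p v, <C> is followed by p v with FIRST {p}. Thus FOLLOW(<C>) = {p, u, v}.
FOLLOW(<N>): in <S>→<N> v, <N> is followed by v with FIRST {v}. Thus FOLLOW(<N>) = {v}.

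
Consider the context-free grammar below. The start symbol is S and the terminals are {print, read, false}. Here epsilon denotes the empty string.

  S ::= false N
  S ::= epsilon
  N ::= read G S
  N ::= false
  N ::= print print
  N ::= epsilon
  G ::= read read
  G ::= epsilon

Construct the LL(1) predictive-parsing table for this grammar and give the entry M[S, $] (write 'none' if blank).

FIRST(S) = {epsilon, false}
FIRST(N) = {epsilon, false, print, read}
FIRST(G) = {epsilon, read}
FOLLOW(S) includes $ since S is the start symbol.
FOLLOW(S): in N::=read G S, the suffix after S is empty, so FOLLOW(S) ⊇ FOLLOW(N) = {$}. Thus FOLLOW(S) = {$}.
FOLLOW(N): in S::=false N, the suffix after N is empty, so FOLLOW(N) ⊇ FOLLOW(S) = {$}. Thus FOLLOW(N) = {$}.
For S ::= false N: FIRST(false N) = {false}, so it goes in M[S, t] for t ∈ {false}.
For S ::= epsilon: FIRST(epsilon) = {epsilon}, so it goes in M[S, t] for t ∈ {}; since epsilon ∈ FIRST, also for every t ∈ FOLLOW(S) = {$}.

S ::= epsilon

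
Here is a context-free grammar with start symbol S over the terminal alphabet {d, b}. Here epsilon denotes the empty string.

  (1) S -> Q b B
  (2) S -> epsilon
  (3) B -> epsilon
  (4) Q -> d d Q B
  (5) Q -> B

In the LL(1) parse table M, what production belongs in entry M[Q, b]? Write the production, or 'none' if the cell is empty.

Q -> B

FIRST(B) = {epsilon}
FIRST(Q) = {epsilon, d}  (via B)
FIRST(S) = {epsilon, b, d}  (via Q b B)
FOLLOW(S) includes $ since S is the start symbol.
FOLLOW(Q): in S->Q b B, Q is followed by b B with FIRST {b}; in Q->d d Q B, Q is followed by B with FIRST {epsilon}; in Q->d d Q B, the suffix after Q is nullable (adds nothing new). Thus FOLLOW(Q) = {b}.
For Q -> d d Q B: FIRST(d d Q B) = {d}, so it goes in M[Q, t] for t ∈ {d}.
For Q -> B: FIRST(B) = {epsilon}, so it goes in M[Q, t] for t ∈ {}; since epsilon ∈ FIRST, also for every t ∈ FOLLOW(Q) = {b}.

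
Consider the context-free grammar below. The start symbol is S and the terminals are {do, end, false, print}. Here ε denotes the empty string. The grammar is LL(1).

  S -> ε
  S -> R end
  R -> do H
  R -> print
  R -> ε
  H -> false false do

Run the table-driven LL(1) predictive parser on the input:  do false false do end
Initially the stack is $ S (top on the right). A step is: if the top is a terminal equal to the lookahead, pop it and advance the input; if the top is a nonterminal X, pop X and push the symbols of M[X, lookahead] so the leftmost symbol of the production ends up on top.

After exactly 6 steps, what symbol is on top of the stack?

do

step 1: stack=$ S  input=do false false do end $  — expand S -> R end
step 2: stack=$ end R  input=do false false do end $  — expand R -> do H
step 3: stack=$ end H do  input=do false false do end $  — match do
step 4: stack=$ end H  input=false false do end $  — expand H -> false false do
step 5: stack=$ end do false false  input=false false do end $  — match false
step 6: stack=$ end do false  input=false do end $  — match false
Stack after step 6: $ end do (top = do).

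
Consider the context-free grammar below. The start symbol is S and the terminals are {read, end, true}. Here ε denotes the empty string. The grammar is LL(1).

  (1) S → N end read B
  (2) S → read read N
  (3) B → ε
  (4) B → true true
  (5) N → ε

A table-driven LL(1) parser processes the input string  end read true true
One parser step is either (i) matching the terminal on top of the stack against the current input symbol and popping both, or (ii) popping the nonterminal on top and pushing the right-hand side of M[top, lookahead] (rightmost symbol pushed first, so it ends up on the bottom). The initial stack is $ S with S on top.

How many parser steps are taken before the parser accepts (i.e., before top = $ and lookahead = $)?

     Stack           Input                 Action
  1  $ S             end read true true $  expand S → N end read B
  2  $ B read end N  end read true true $  expand N → ε
  3  $ B read end    end read true true $  match end
  4  $ B read        read true true $      match read
  5  $ B             true true $           expand B → true true
  6  $ true true     true true $           match true
  7  $ true          true $                match true
Accept reached after 7 steps.

7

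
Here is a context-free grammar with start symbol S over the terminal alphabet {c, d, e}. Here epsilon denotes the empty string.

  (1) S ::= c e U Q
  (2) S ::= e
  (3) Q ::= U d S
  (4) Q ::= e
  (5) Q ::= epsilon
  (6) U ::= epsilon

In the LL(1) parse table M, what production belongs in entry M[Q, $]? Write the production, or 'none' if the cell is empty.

Q ::= epsilon

FIRST(S): from S::=c e U Q we get {c}; from S::=e we get {e}. So FIRST(S) = {c, e}.
FIRST(U): from U::=epsilon we get {epsilon}. So FIRST(U) = {epsilon}.
FIRST(Q): from Q::=U d S we get {d}; from Q::=e we get {e}; from Q::=epsilon we get {epsilon}. So FIRST(Q) = {epsilon, d, e}.
FOLLOW(S) includes $ since S is the start symbol.
FOLLOW(S): in Q::=U d S, the suffix after S is empty, so FOLLOW(S) ⊇ FOLLOW(Q) = {$}. Thus FOLLOW(S) = {$}.
FOLLOW(Q): in S::=c e U Q, the suffix after Q is empty, so FOLLOW(Q) ⊇ FOLLOW(S) = {$}. Thus FOLLOW(Q) = {$}.
For Q ::= U d S: FIRST(U d S) = {d}, so it goes in M[Q, t] for t ∈ {d}.
For Q ::= e: FIRST(e) = {e}, so it goes in M[Q, t] for t ∈ {e}.
For Q ::= epsilon: FIRST(epsilon) = {epsilon}, so it goes in M[Q, t] for t ∈ {}; since epsilon ∈ FIRST, also for every t ∈ FOLLOW(Q) = {$}.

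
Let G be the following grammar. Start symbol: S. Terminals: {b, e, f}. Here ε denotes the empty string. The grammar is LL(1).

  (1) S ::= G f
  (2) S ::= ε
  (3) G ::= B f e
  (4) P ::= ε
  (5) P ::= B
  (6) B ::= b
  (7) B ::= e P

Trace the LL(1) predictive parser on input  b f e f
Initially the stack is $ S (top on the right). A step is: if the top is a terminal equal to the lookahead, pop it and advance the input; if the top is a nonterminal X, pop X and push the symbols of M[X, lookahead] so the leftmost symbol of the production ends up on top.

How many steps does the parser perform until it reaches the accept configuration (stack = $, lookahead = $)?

     Stack      Input      Action
  1  $ S        b f e f $  expand S ::= G f
  2  $ f G      b f e f $  expand G ::= B f e
  3  $ f e f B  b f e f $  expand B ::= b
  4  $ f e f b  b f e f $  match b
  5  $ f e f    f e f $    match f
  6  $ f e      e f $      match e
  7  $ f        f $        match f
Accept reached after 7 steps.

7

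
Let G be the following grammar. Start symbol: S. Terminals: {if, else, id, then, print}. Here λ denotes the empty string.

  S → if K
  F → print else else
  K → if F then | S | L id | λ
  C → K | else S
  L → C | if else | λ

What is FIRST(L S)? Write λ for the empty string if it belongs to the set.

{else, id, if}

FIRST(S) = {if}
FIRST(F) = {print}
FIRST(K) = {λ, else, id, if}  (via S, L id)
FIRST(C) = {λ, else, id, if}  (via K)
FIRST(L) = {λ, else, id, if}  (via C)
FIRST(L S): take FIRST of each symbol in turn, carrying on past any symbol whose FIRST contains λ; result {else, id, if}.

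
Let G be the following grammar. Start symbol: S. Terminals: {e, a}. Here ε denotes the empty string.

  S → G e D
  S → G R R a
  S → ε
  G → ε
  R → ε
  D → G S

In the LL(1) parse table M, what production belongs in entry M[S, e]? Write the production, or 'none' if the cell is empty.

S → G e D

FIRST(G): from G→ε we get {ε}. So FIRST(G) = {ε}.
FIRST(R): from R→ε we get {ε}. So FIRST(R) = {ε}.
FIRST(S): from S→G e D we get {e}; from S→G R R a we get {a}; from S→ε we get {ε}. So FIRST(S) = {ε, a, e}.
FIRST(D): from D→G S we get {ε, a, e}. So FIRST(D) = {ε, a, e}.
FOLLOW(S) includes $ since S is the start symbol.
FOLLOW(S): in D→G S, the suffix after S is empty, so FOLLOW(S) ⊇ FOLLOW(D) = {$}. Thus FOLLOW(S) = {$}.
FOLLOW(D): in S→G e D, the suffix after D is empty, so FOLLOW(D) ⊇ FOLLOW(S) = {$}. Thus FOLLOW(D) = {$}.
For S → G e D: FIRST(G e D) = {e}, so it goes in M[S, t] for t ∈ {e}.
For S → G R R a: FIRST(G R R a) = {a}, so it goes in M[S, t] for t ∈ {a}.
For S → ε: FIRST(ε) = {ε}, so it goes in M[S, t] for t ∈ {}; since ε ∈ FIRST, also for every t ∈ FOLLOW(S) = {$}.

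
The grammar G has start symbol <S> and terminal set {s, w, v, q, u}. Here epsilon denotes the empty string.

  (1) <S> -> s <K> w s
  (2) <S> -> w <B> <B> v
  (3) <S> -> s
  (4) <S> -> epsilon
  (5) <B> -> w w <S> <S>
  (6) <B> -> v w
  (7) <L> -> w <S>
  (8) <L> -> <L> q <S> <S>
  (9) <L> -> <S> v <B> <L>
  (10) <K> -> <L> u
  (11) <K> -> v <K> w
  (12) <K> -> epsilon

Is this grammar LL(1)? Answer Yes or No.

FIRST(<S>) = {epsilon, s, w}
FIRST(<B>) = {v, w}
FIRST(<L>) = {s, v, w}
FIRST(<K>) = {epsilon, s, v, w}
FOLLOW(<S>) = {$, q, s, u, v, w}
FOLLOW(<B>) = {s, v, w}
FOLLOW(<L>) = {q, u}
FOLLOW(<K>) = {w}
Cell M[<K>, v] receives both <K> -> <L> u and <K> -> v <K> w — the grammar is not LL(1).

No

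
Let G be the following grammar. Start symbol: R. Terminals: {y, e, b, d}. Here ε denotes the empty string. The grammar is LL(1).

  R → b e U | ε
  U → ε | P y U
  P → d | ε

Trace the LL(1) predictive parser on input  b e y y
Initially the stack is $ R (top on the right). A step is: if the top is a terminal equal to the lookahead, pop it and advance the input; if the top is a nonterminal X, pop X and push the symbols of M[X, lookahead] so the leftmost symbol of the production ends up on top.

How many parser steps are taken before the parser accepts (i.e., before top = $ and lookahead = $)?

step 1: stack=$ R  input=b e y y $  — expand R → b e U
step 2: stack=$ U e b  input=b e y y $  — match b
step 3: stack=$ U e  input=e y y $  — match e
step 4: stack=$ U  input=y y $  — expand U → P y U
step 5: stack=$ U y P  input=y y $  — expand P → ε
step 6: stack=$ U y  input=y y $  — match y
step 7: stack=$ U  input=y $  — expand U → P y U
step 8: stack=$ U y P  input=y $  — expand P → ε
step 9: stack=$ U y  input=y $  — match y
step 10: stack=$ U  input=$  — expand U → ε
Accept reached after 10 steps.

10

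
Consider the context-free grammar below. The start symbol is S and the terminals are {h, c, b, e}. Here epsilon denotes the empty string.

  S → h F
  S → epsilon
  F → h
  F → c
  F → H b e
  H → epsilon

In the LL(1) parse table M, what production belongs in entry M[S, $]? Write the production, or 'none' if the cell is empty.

S → epsilon

FIRST(S) = {epsilon, h}
FIRST(H) = {epsilon}
FIRST(F) = {b, c, h}  (via H b e)
FOLLOW(S) includes $ since S is the start symbol.
FOLLOW(S): S appears on no right-hand side. Thus FOLLOW(S) = {$}.
For S → h F: FIRST(h F) = {h}, so it goes in M[S, t] for t ∈ {h}.
For S → epsilon: FIRST(epsilon) = {epsilon}, so it goes in M[S, t] for t ∈ {}; since epsilon ∈ FIRST, also for every t ∈ FOLLOW(S) = {$}.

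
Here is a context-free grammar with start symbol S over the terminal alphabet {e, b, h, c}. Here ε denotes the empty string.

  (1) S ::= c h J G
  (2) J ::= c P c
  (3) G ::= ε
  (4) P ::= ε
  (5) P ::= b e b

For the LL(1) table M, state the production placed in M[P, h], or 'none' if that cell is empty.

FIRST(S) = {c}
FIRST(J) = {c}
FIRST(G) = {ε}
FIRST(P) = {ε, b}
FOLLOW(S) includes $ since S is the start symbol.
FOLLOW(P): in J::=c P c, P is followed by c with FIRST {c}. Thus FOLLOW(P) = {c}.
For P ::= ε: FIRST(ε) = {ε}, so it goes in M[P, t] for t ∈ {}; since ε ∈ FIRST, also for every t ∈ FOLLOW(P) = {c}.
For P ::= b e b: FIRST(b e b) = {b}, so it goes in M[P, t] for t ∈ {b}.
None of these place a production in M[P, h].

none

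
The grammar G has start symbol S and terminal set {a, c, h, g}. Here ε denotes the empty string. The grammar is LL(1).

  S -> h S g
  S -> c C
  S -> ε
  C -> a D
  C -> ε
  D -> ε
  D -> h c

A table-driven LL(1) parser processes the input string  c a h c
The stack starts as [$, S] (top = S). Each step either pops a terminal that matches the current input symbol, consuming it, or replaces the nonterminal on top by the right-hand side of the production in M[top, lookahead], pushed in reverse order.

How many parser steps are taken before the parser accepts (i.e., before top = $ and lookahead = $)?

     Stack  Input      Action
  1  $ S    c a h c $  expand S -> c C
  2  $ C c  c a h c $  match c
  3  $ C    a h c $    expand C -> a D
  4  $ D a  a h c $    match a
  5  $ D    h c $      expand D -> h c
  6  $ c h  h c $      match h
  7  $ c    c $        match c
Accept reached after 7 steps.

7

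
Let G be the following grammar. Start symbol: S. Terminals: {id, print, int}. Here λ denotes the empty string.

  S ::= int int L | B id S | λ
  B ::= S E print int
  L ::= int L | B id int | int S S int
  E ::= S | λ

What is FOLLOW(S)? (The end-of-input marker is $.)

FIRST(S): from S::=int int L we get {int}; from S::=B id S we get {int, print}; from S::=λ we get {λ}. So FIRST(S) = {λ, int, print}.
FIRST(E): from E::=S we get {λ, int, print}; from E::=λ we get {λ}. So FIRST(E) = {λ, int, print}.
FIRST(B): from B::=S E print int we get {int, print}. So FIRST(B) = {int, print}.
FIRST(L): from L::=int L we get {int}; from L::=B id int we get {int, print}; from L::=int S S int we get {int}. So FIRST(L) = {int, print}.
FOLLOW(S) includes $ since S is the start symbol.
FOLLOW(B): in S::=B id S, B is followed by id S with FIRST {id}; in L::=B id int, B is followed by id int with FIRST {id}. Thus FOLLOW(B) = {id}.
FOLLOW(E): in B::=S E print int, E is followed by print int with FIRST {print}. Thus FOLLOW(E) = {print}.
FOLLOW(S): in S::=B id S, the suffix after S is empty (adds nothing new); in B::=S E print int, S is followed by E print int with FIRST {int, print}; in L::=int S S int (occurrence 1), S is followed by S int with FIRST {int, print}; in L::=int S S int (occurrence 2), S is followed by int with FIRST {int}; in E::=S, the suffix after S is empty, so FOLLOW(S) ⊇ FOLLOW(E) = {print}. Thus FOLLOW(S) = {$, int, print}.
FOLLOW(L): in S::=int int L, the suffix after L is empty, so FOLLOW(L) ⊇ FOLLOW(S) = {$, int, print}; in L::=int L, the suffix after L is empty (adds nothing new). Thus FOLLOW(L) = {$, int, print}.

{$, int, print}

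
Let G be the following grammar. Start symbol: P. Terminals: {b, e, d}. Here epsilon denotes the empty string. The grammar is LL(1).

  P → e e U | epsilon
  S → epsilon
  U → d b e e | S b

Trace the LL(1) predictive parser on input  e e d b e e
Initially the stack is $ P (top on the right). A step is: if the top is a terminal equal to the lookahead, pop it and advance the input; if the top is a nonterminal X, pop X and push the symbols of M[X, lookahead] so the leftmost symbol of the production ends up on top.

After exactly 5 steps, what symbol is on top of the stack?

b

     Stack      Input          Action
  1  $ P        e e d b e e $  expand P → e e U
  2  $ U e e    e e d b e e $  match e
  3  $ U e      e d b e e $    match e
  4  $ U        d b e e $      expand U → d b e e
  5  $ e e b d  d b e e $      match d
Stack after step 5: $ e e b (top = b).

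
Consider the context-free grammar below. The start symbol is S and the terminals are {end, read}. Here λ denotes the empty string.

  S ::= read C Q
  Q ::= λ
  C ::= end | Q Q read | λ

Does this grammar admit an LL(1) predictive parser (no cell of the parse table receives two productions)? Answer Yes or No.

FIRST(S) = {read}
FIRST(Q) = {λ}
FIRST(C) = {λ, end, read}
FOLLOW(S) = {$}
FOLLOW(Q) = {$, read}
FOLLOW(C) = {$}
Each cell of M receives at most one production.

Yes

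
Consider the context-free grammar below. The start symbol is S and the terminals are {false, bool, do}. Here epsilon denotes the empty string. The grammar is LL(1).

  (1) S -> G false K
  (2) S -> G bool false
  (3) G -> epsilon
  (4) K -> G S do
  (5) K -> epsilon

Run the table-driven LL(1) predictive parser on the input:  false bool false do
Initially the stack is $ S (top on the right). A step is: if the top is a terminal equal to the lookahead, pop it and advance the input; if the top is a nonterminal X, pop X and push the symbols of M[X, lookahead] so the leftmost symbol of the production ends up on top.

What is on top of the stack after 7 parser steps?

bool

     Stack              Input                  Action
  1  $ S                false bool false do $  expand S -> G false K
  2  $ K false G        false bool false do $  expand G -> epsilon
  3  $ K false          false bool false do $  match false
  4  $ K                bool false do $        expand K -> G S do
  5  $ do S G           bool false do $        expand G -> epsilon
  6  $ do S             bool false do $        expand S -> G bool false
  7  $ do false bool G  bool false do $        expand G -> epsilon
Stack after step 7: $ do false bool (top = bool).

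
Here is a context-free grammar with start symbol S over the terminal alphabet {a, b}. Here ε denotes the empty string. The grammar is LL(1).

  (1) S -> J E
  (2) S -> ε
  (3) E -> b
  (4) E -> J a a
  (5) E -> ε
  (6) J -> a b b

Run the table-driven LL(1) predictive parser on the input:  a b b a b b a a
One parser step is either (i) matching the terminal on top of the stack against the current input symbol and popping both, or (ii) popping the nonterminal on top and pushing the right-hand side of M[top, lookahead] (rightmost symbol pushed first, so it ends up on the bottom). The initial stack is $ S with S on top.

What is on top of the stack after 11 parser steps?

a

      Stack        Input              Action
   1  $ S          a b b a b b a a $  expand S -> J E
   2  $ E J        a b b a b b a a $  expand J -> a b b
   3  $ E b b a    a b b a b b a a $  match a
   4  $ E b b      b b a b b a a $    match b
   5  $ E b        b a b b a a $      match b
   6  $ E          a b b a a $        expand E -> J a a
   7  $ a a J      a b b a a $        expand J -> a b b
   8  $ a a b b a  a b b a a $        match a
   9  $ a a b b    b b a a $          match b
  10  $ a a b      b a a $            match b
  11  $ a a        a a $              match a
Stack after step 11: $ a (top = a).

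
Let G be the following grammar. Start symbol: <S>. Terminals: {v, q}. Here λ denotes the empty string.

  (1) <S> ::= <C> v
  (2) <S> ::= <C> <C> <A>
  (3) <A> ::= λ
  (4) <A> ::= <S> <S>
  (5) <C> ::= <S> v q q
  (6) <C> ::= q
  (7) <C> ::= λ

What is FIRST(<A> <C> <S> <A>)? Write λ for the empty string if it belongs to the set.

{λ, q, v}

FIRST(<S>): from <S>::=<C> v we get {q, v}; from <S>::=<C> <C> <A> we get {λ, q, v}. So FIRST(<S>) = {λ, q, v}.
FIRST(<A>): from <A>::=λ we get {λ}; from <A>::=<S> <S> we get {λ, q, v}. So FIRST(<A>) = {λ, q, v}.
FIRST(<C>): from <C>::=<S> v q q we get {q, v}; from <C>::=q we get {q}; from <C>::=λ we get {λ}. So FIRST(<C>) = {λ, q, v}.
FIRST(<A> <C> <S> <A>): take FIRST of each symbol in turn, carrying on past any symbol whose FIRST contains λ; result {λ, q, v}.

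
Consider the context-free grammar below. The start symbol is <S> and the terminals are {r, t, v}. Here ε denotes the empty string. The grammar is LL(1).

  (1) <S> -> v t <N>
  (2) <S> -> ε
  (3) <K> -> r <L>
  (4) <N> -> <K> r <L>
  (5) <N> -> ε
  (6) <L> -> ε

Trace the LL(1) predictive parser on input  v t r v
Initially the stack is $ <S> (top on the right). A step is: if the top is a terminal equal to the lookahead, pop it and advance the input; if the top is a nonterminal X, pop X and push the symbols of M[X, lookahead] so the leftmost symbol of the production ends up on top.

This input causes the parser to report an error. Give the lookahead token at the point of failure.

step 1: stack=$ <S>  input=v t r v $  — expand <S> -> v t <N>
step 2: stack=$ <N> t v  input=v t r v $  — match v
step 3: stack=$ <N> t  input=t r v $  — match t
step 4: stack=$ <N>  input=r v $  — expand <N> -> <K> r <L>
step 5: stack=$ <L> r <K>  input=r v $  — expand <K> -> r <L>
step 6: stack=$ <L> r <L> r  input=r v $  — match r
step 7: stack=$ <L> r <L>  input=v $  — error: M[<L>, v] is empty

v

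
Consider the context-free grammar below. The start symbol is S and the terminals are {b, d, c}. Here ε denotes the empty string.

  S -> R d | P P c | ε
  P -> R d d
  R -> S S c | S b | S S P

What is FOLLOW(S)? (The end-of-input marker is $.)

FIRST(S): from S->R d we get {b, c}; from S->P P c we get {b, c}; from S->ε we get {ε}. So FIRST(S) = {ε, b, c}.
FIRST(P): from P->R d d we get {b, c}. So FIRST(P) = {b, c}.
FIRST(R): from R->S S c we get {b, c}; from R->S b we get {b, c}; from R->S S P we get {b, c}. So FIRST(R) = {b, c}.
FOLLOW(S) includes $ since S is the start symbol.
FOLLOW(S): in R->S S c (occurrence 1), S is followed by S c with FIRST {b, c}; in R->S S c (occurrence 2), S is followed by c with FIRST {c}; in R->S b, S is followed by b with FIRST {b}; in R->S S P (occurrence 1), S is followed by S P with FIRST {b, c}; in R->S S P (occurrence 2), S is followed by P with FIRST {b, c}. Thus FOLLOW(S) = {$, b, c}.
FOLLOW(R): in S->R d, R is followed by d with FIRST {d}; in P->R d d, R is followed by d d with FIRST {d}. Thus FOLLOW(R) = {d}.
FOLLOW(P): in S->P P c (occurrence 1), P is followed by P c with FIRST {b, c}; in S->P P c (occurrence 2), P is followed by c with FIRST {c}; in R->S S P, the suffix after P is empty, so FOLLOW(P) ⊇ FOLLOW(R) = {d}. Thus FOLLOW(P) = {b, c, d}.

{$, b, c}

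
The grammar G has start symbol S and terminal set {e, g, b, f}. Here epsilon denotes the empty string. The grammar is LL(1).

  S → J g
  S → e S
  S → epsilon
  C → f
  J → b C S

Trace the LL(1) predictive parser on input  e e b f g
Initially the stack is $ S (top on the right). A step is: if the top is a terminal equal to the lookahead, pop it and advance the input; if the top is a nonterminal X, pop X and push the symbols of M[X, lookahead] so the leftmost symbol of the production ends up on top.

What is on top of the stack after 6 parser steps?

step 1: stack=$ S  input=e e b f g $  — expand S → e S
step 2: stack=$ S e  input=e e b f g $  — match e
step 3: stack=$ S  input=e b f g $  — expand S → e S
step 4: stack=$ S e  input=e b f g $  — match e
step 5: stack=$ S  input=b f g $  — expand S → J g
step 6: stack=$ g J  input=b f g $  — expand J → b C S
Stack after step 6: $ g S C b (top = b).

b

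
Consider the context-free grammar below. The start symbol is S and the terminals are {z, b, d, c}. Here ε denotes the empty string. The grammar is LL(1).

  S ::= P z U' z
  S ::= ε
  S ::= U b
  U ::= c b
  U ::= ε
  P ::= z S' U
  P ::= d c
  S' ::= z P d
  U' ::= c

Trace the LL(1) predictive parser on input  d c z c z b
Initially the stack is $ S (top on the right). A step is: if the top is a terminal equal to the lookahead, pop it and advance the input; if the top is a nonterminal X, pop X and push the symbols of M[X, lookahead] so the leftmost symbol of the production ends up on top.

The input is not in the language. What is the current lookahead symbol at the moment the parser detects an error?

b

step 1: stack=$ S  input=d c z c z b $  — expand S ::= P z U' z
step 2: stack=$ z U' z P  input=d c z c z b $  — expand P ::= d c
step 3: stack=$ z U' z c d  input=d c z c z b $  — match d
step 4: stack=$ z U' z c  input=c z c z b $  — match c
step 5: stack=$ z U' z  input=z c z b $  — match z
step 6: stack=$ z U'  input=c z b $  — expand U' ::= c
step 7: stack=$ z c  input=c z b $  — match c
step 8: stack=$ z  input=z b $  — match z
step 9: stack=$  input=b $  — error: stack empty but input remains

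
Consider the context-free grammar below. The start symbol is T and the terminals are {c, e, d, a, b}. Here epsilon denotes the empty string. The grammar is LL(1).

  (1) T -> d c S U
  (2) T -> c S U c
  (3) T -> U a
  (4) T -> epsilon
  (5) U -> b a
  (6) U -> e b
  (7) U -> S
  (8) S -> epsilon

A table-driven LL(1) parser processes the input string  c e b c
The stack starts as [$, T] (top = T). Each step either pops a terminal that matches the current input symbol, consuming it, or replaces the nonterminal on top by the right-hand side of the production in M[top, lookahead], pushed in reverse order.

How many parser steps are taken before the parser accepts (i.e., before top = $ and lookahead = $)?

7

step 1: stack=$ T  input=c e b c $  — expand T -> c S U c
step 2: stack=$ c U S c  input=c e b c $  — match c
step 3: stack=$ c U S  input=e b c $  — expand S -> epsilon
step 4: stack=$ c U  input=e b c $  — expand U -> e b
step 5: stack=$ c b e  input=e b c $  — match e
step 6: stack=$ c b  input=b c $  — match b
step 7: stack=$ c  input=c $  — match c
Accept reached after 7 steps.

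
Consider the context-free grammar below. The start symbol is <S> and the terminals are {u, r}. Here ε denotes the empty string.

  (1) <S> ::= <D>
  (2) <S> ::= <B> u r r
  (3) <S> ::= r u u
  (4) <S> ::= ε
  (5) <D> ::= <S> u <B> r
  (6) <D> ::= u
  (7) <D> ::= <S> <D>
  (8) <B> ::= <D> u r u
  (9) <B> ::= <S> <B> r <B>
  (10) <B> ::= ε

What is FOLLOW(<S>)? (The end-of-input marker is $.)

FIRST(<S>): from <S>::=<D> we get {r, u}; from <S>::=<B> u r r we get {r, u}; from <S>::=r u u we get {r}; from <S>::=ε we get {ε}. So FIRST(<S>) = {ε, r, u}.
FIRST(<D>): from <D>::=<S> u <B> r we get {r, u}; from <D>::=u we get {u}; from <D>::=<S> <D> we get {r, u}. So FIRST(<D>) = {r, u}.
FIRST(<B>): from <B>::=<D> u r u we get {r, u}; from <B>::=<S> <B> r <B> we get {r, u}; from <B>::=ε we get {ε}. So FIRST(<B>) = {ε, r, u}.
FOLLOW(<S>) includes $ since <S> is the start symbol.
FOLLOW(<S>): in <D>::=<S> u <B> r, <S> is followed by u <B> r with FIRST {u}; in <D>::=<S> <D>, <S> is followed by <D> with FIRST {r, u}; in <B>::=<S> <B> r <B>, <S> is followed by <B> r <B> with FIRST {r, u}. Thus FOLLOW(<S>) = {$, r, u}.
FOLLOW(<D>): in <S>::=<D>, the suffix after <D> is empty, so FOLLOW(<D>) ⊇ FOLLOW(<S>) = {$, r, u}; in <D>::=<S> <D>, the suffix after <D> is empty (adds nothing new); in <B>::=<D> u r u, <D> is followed by u r u with FIRST {u}. Thus FOLLOW(<D>) = {$, r, u}.
FOLLOW(<B>): in <S>::=<B> u r r, <B> is followed by u r r with FIRST {u}; in <D>::=<S> u <B> r, <B> is followed by r with FIRST {r}; in <B>::=<S> <B> r <B> (occurrence 1), <B> is followed by r <B> with FIRST {r}; in <B>::=<S> <B> r <B> (occurrence 2), the suffix after <B> is empty (adds nothing new). Thus FOLLOW(<B>) = {r, u}.

{$, r, u}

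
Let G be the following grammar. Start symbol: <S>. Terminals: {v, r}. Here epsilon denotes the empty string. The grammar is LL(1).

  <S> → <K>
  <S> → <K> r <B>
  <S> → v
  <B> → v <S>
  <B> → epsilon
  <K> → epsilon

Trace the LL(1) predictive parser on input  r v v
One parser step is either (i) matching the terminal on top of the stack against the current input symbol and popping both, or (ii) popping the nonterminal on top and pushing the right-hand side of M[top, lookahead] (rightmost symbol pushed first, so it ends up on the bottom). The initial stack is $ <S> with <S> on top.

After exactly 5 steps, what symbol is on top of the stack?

step 1: stack=$ <S>  input=r v v $  — expand <S> → <K> r <B>
step 2: stack=$ <B> r <K>  input=r v v $  — expand <K> → epsilon
step 3: stack=$ <B> r  input=r v v $  — match r
step 4: stack=$ <B>  input=v v $  — expand <B> → v <S>
step 5: stack=$ <S> v  input=v v $  — match v
Stack after step 5: $ <S> (top = <S>).

<S>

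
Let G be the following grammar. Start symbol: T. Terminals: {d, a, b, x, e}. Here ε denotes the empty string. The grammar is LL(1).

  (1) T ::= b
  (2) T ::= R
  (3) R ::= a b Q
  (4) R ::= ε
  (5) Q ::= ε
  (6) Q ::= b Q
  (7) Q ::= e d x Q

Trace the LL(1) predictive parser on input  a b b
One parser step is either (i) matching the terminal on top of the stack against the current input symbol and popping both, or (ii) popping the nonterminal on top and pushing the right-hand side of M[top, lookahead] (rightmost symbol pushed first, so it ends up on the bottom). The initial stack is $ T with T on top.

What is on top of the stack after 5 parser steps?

b

     Stack    Input    Action
  1  $ T      a b b $  expand T ::= R
  2  $ R      a b b $  expand R ::= a b Q
  3  $ Q b a  a b b $  match a
  4  $ Q b    b b $    match b
  5  $ Q      b $      expand Q ::= b Q
Stack after step 5: $ Q b (top = b).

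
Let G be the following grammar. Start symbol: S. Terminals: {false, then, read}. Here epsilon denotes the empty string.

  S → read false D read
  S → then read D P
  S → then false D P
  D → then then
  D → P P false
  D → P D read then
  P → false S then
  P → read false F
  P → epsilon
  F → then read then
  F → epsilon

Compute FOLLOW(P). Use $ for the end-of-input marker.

{$, false, read, then}

FIRST(S) = {read, then}
FIRST(P) = {epsilon, false, read}
FIRST(F) = {epsilon, then}
FIRST(D) = {false, read, then}  (via P P false, P D read then)
FOLLOW(S) includes $ since S is the start symbol.
FOLLOW(S): in P→false S then, S is followed by then with FIRST {then}. Thus FOLLOW(S) = {$, then}.
FOLLOW(D): in S→read false D read, D is followed by read with FIRST {read}; in S→then read D P, D is followed by P with FIRST {epsilon, false, read}; in S→then read D P, the suffix after D is nullable, so FOLLOW(D) ⊇ FOLLOW(S) = {$, then}; in S→then false D P, D is followed by P with FIRST {epsilon, false, read}; in S→then false D P, the suffix after D is nullable, so FOLLOW(D) ⊇ FOLLOW(S) = {$, then}; in D→P D read then, D is followed by read then with FIRST {read}. Thus FOLLOW(D) = {$, false, read, then}.
FOLLOW(P): in S→then read D P, the suffix after P is empty, so FOLLOW(P) ⊇ FOLLOW(S) = {$, then}; in S→then false D P, the suffix after P is empty, so FOLLOW(P) ⊇ FOLLOW(S) = {$, then}; in D→P P false (occurrence 1), P is followed by P false with FIRST {false, read}; in D→P P false (occurrence 2), P is followed by false with FIRST {false}; in D→P D read then, P is followed by D read then with FIRST {false, read, then}. Thus FOLLOW(P) = {$, false, read, then}.
FOLLOW(F): in P→read false F, the suffix after F is empty, so FOLLOW(F) ⊇ FOLLOW(P) = {$, false, read, then}. Thus FOLLOW(F) = {$, false, read, then}.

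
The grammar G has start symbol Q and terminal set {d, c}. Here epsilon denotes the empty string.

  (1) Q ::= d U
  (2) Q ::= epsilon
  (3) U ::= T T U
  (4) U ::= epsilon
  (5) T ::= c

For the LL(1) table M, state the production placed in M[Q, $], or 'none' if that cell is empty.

Q ::= epsilon

FIRST(Q): from Q::=d U we get {d}; from Q::=epsilon we get {epsilon}. So FIRST(Q) = {epsilon, d}.
FIRST(T): from T::=c we get {c}. So FIRST(T) = {c}.
FIRST(U): from U::=T T U we get {c}; from U::=epsilon we get {epsilon}. So FIRST(U) = {epsilon, c}.
FOLLOW(Q) includes $ since Q is the start symbol.
FOLLOW(Q): Q appears on no right-hand side. Thus FOLLOW(Q) = {$}.
For Q ::= d U: FIRST(d U) = {d}, so it goes in M[Q, t] for t ∈ {d}.
For Q ::= epsilon: FIRST(epsilon) = {epsilon}, so it goes in M[Q, t] for t ∈ {}; since epsilon ∈ FIRST, also for every t ∈ FOLLOW(Q) = {$}.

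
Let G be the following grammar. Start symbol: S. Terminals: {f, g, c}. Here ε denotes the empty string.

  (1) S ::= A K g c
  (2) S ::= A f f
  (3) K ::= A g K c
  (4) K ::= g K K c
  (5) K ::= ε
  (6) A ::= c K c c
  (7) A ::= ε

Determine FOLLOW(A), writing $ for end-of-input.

{c, f, g}

FIRST(A): from A::=c K c c we get {c}; from A::=ε we get {ε}. So FIRST(A) = {ε, c}.
FIRST(K): from K::=A g K c we get {c, g}; from K::=g K K c we get {g}; from K::=ε we get {ε}. So FIRST(K) = {ε, c, g}.
FIRST(S): from S::=A K g c we get {c, g}; from S::=A f f we get {c, f}. So FIRST(S) = {c, f, g}.
FOLLOW(S) includes $ since S is the start symbol.
FOLLOW(S): S appears on no right-hand side. Thus FOLLOW(S) = {$}.
FOLLOW(K): in S::=A K g c, K is followed by g c with FIRST {g}; in K::=A g K c, K is followed by c with FIRST {c}; in K::=g K K c (occurrence 1), K is followed by K c with FIRST {c, g}; in K::=g K K c (occurrence 2), K is followed by c with FIRST {c}; in A::=c K c c, K is followed by c c with FIRST {c}. Thus FOLLOW(K) = {c, g}.
FOLLOW(A): in S::=A K g c, A is followed by K g c with FIRST {c, g}; in S::=A f f, A is followed by f f with FIRST {f}; in K::=A g K c, A is followed by g K c with FIRST {g}. Thus FOLLOW(A) = {c, f, g}.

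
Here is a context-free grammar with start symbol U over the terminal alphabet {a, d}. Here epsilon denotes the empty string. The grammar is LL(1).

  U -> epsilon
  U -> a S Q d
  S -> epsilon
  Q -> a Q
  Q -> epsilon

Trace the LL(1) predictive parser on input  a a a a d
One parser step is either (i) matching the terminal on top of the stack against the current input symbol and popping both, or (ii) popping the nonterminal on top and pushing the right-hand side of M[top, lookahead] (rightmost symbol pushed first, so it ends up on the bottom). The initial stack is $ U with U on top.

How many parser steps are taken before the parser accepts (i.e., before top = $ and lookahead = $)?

11

      Stack      Input        Action
   1  $ U        a a a a d $  expand U -> a S Q d
   2  $ d Q S a  a a a a d $  match a
   3  $ d Q S    a a a d $    expand S -> epsilon
   4  $ d Q      a a a d $    expand Q -> a Q
   5  $ d Q a    a a a d $    match a
   6  $ d Q      a a d $      expand Q -> a Q
   7  $ d Q a    a a d $      match a
   8  $ d Q      a d $        expand Q -> a Q
   9  $ d Q a    a d $        match a
  10  $ d Q      d $          expand Q -> epsilon
  11  $ d        d $          match d
Accept reached after 11 steps.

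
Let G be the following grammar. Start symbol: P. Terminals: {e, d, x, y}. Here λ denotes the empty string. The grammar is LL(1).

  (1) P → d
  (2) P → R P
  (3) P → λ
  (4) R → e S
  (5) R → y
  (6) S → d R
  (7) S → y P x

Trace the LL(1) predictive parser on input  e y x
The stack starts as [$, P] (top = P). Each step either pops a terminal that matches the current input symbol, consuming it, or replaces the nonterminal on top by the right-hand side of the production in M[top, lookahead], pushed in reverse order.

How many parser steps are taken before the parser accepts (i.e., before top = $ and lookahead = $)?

     Stack      Input    Action
  1  $ P        e y x $  expand P → R P
  2  $ P R      e y x $  expand R → e S
  3  $ P S e    e y x $  match e
  4  $ P S      y x $    expand S → y P x
  5  $ P x P y  y x $    match y
  6  $ P x P    x $      expand P → λ
  7  $ P x      x $      match x
  8  $ P        $        expand P → λ
Accept reached after 8 steps.

8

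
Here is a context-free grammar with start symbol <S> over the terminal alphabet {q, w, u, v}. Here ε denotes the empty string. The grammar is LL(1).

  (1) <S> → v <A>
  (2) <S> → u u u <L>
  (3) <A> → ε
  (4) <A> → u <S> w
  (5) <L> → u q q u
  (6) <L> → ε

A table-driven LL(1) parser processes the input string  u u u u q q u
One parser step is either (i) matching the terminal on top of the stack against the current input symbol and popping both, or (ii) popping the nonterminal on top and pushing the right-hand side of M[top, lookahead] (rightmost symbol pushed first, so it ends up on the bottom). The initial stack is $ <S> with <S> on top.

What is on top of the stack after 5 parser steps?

     Stack        Input            Action
  1  $ <S>        u u u u q q u $  expand <S> → u u u <L>
  2  $ <L> u u u  u u u u q q u $  match u
  3  $ <L> u u    u u u q q u $    match u
  4  $ <L> u      u u q q u $      match u
  5  $ <L>        u q q u $        expand <L> → u q q u
Stack after step 5: $ u q q u (top = u).

u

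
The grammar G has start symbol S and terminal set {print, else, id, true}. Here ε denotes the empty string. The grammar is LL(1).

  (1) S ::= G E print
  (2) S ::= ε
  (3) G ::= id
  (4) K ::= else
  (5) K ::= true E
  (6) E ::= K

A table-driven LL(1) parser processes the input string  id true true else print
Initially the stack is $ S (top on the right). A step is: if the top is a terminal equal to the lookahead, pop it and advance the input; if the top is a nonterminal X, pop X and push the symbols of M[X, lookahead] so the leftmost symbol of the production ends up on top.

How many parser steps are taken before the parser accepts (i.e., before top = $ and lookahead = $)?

step 1: stack=$ S  input=id true true else print $  — expand S ::= G E print
step 2: stack=$ print E G  input=id true true else print $  — expand G ::= id
step 3: stack=$ print E id  input=id true true else print $  — match id
step 4: stack=$ print E  input=true true else print $  — expand E ::= K
step 5: stack=$ print K  input=true true else print $  — expand K ::= true E
step 6: stack=$ print E true  input=true true else print $  — match true
step 7: stack=$ print E  input=true else print $  — expand E ::= K
step 8: stack=$ print K  input=true else print $  — expand K ::= true E
step 9: stack=$ print E true  input=true else print $  — match true
step 10: stack=$ print E  input=else print $  — expand E ::= K
step 11: stack=$ print K  input=else print $  — expand K ::= else
step 12: stack=$ print else  input=else print $  — match else
step 13: stack=$ print  input=print $  — match print
Accept reached after 13 steps.

13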